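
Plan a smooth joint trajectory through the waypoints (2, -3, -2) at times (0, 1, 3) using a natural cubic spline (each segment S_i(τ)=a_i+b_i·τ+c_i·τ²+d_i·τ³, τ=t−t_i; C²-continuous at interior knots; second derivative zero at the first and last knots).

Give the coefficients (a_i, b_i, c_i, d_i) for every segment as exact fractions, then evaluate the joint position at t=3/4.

  seg 0: a=2 b=-71/12 c=0 d=11/12
  seg 1: a=-3 b=-19/6 c=11/4 d=-11/24
S(3/4) = -525/256

Δ: Δ0=-5, Δ1=1/2
row 1: diag=6, rhs=33; c'=1/3, d'=11/2
back: M1=11/2
M: M0=0, M1=11/2, M2=0
seg 0: a=2, c=M0/2=0, d=(M1−M0)/(6·1)=11/12, b=Δ0−h0·(2M0+M1)/6=-71/12
seg 1: a=-3, c=M1/2=11/4, d=(M2−M1)/(6·2)=-11/24, b=Δ1−h1·(2M1+M2)/6=-19/6
t_q=3/4 → seg 0, τ=3/4; S=2+-71/12·τ+0·τ²+11/12·τ³=-525/256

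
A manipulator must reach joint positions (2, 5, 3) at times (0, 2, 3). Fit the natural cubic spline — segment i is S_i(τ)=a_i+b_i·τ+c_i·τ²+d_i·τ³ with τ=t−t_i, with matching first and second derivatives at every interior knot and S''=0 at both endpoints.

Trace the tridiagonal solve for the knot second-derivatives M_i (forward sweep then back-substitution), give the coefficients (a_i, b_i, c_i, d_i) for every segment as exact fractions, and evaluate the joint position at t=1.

Δ: Δ0=3/2, Δ1=-2
row 1: diag=6, rhs=-21; c'=1/6, d'=-7/2
back: M1=-7/2
M: M0=0, M1=-7/2, M2=0
seg 0: a=2, c=M0/2=0, d=(M1−M0)/(6·2)=-7/24, b=Δ0−h0·(2M0+M1)/6=8/3
seg 1: a=5, c=M1/2=-7/4, d=(M2−M1)/(6·1)=7/12, b=Δ1−h1·(2M1+M2)/6=-5/6
t_q=1 → seg 0, τ=1; S=2+8/3·τ+0·τ²+-7/24·τ³=35/8

  seg 0: a=2 b=8/3 c=0 d=-7/24
  seg 1: a=5 b=-5/6 c=-7/4 d=7/12
S(1) = 35/8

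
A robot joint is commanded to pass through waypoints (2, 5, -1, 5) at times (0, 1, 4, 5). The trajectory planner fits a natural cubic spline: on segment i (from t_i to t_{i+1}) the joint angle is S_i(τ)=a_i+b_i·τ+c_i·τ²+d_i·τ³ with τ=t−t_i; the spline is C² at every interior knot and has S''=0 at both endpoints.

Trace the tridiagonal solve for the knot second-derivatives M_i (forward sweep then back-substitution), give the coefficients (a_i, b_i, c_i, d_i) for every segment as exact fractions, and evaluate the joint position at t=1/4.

Δ: Δ0=3, Δ1=-2, Δ2=6
row 1: diag=8, rhs=-30; c'=3/8, d'=-15/4
row 2: denom=8−3·3/8=55/8; d'=(48−3·-15/4)/(55/8)=474/55
back: M2=474/55
back: M1=-15/4−3/8·474/55=-384/55
M: M0=0, M1=-384/55, M2=474/55, M3=0
seg 0: a=2, c=M0/2=0, d=(M1−M0)/(6·1)=-64/55, b=Δ0−h0·(2M0+M1)/6=229/55
seg 1: a=5, c=M1/2=-192/55, d=(M2−M1)/(6·3)=13/15, b=Δ1−h1·(2M1+M2)/6=37/55
seg 2: a=-1, c=M2/2=237/55, d=(M3−M2)/(6·1)=-79/55, b=Δ2−h2·(2M2+M3)/6=172/55
t_q=1/4 → seg 0, τ=1/4; S=2+229/55·τ+0·τ²+-64/55·τ³=133/44

  seg 0: a=2 b=229/55 c=0 d=-64/55
  seg 1: a=5 b=37/55 c=-192/55 d=13/15
  seg 2: a=-1 b=172/55 c=237/55 d=-79/55
S(1/4) = 133/44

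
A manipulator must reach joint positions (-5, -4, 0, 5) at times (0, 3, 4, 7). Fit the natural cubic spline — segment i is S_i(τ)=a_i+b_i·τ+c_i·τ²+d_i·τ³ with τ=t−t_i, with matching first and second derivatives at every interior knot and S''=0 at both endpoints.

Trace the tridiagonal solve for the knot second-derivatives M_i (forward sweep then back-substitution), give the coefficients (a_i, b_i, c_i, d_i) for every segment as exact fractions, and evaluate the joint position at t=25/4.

Δ: Δ0=1/3, Δ1=4, Δ2=5/3
row 1: diag=8, rhs=22; c'=1/8, d'=11/4
row 2: denom=8−1·1/8=63/8; d'=(-14−1·11/4)/(63/8)=-134/63
back: M2=-134/63
back: M1=11/4−1/8·-134/63=190/63
M: M0=0, M1=190/63, M2=-134/63, M3=0
seg 0: a=-5, c=M0/2=0, d=(M1−M0)/(6·3)=95/567, b=Δ0−h0·(2M0+M1)/6=-74/63
seg 1: a=-4, c=M1/2=95/63, d=(M2−M1)/(6·1)=-6/7, b=Δ1−h1·(2M1+M2)/6=211/63
seg 2: a=0, c=M2/2=-67/63, d=(M3−M2)/(6·3)=67/567, b=Δ2−h2·(2M2+M3)/6=239/63
t_q=25/4 → seg 2, τ=9/4; S=0+239/63·τ+-67/63·τ²+67/567·τ³=2015/448

  seg 0: a=-5 b=-74/63 c=0 d=95/567
  seg 1: a=-4 b=211/63 c=95/63 d=-6/7
  seg 2: a=0 b=239/63 c=-67/63 d=67/567
S(25/4) = 2015/448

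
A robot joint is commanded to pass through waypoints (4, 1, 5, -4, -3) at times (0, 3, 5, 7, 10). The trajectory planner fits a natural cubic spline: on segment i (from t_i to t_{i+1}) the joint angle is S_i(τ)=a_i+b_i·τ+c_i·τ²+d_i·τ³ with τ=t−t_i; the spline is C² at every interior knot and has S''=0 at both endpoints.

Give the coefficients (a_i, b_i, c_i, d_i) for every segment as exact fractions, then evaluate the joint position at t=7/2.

  seg 0: a=4 b=-463/180 c=0 d=283/1620
  seg 1: a=1 b=193/90 c=283/180 d=-37/45
  seg 2: a=5 b=-43/30 c=-121/36 d=329/360
  seg 3: a=-4 b=-176/45 c=191/90 d=-191/810
S(7/2) = 189/80

Δ: Δ0=-1, Δ1=2, Δ2=-9/2, Δ3=1/3
row 1: diag=10, rhs=18; c'=1/5, d'=9/5
row 2: denom=8−2·1/5=38/5; d'=(-39−2·9/5)/(38/5)=-213/38
row 3: denom=10−2·5/19=180/19; d'=(29−2·-213/38)/(180/19)=191/45
back: M3=191/45
back: M2=-213/38−5/19·191/45=-121/18
back: M1=9/5−1/5·-121/18=283/90
M: M0=0, M1=283/90, M2=-121/18, M3=191/45, M4=0
seg 0: a=4, c=M0/2=0, d=(M1−M0)/(6·3)=283/1620, b=Δ0−h0·(2M0+M1)/6=-463/180
seg 1: a=1, c=M1/2=283/180, d=(M2−M1)/(6·2)=-37/45, b=Δ1−h1·(2M1+M2)/6=193/90
seg 2: a=5, c=M2/2=-121/36, d=(M3−M2)/(6·2)=329/360, b=Δ2−h2·(2M2+M3)/6=-43/30
seg 3: a=-4, c=M3/2=191/90, d=(M4−M3)/(6·3)=-191/810, b=Δ3−h3·(2M3+M4)/6=-176/45
t_q=7/2 → seg 1, τ=1/2; S=1+193/90·τ+283/180·τ²+-37/45·τ³=189/80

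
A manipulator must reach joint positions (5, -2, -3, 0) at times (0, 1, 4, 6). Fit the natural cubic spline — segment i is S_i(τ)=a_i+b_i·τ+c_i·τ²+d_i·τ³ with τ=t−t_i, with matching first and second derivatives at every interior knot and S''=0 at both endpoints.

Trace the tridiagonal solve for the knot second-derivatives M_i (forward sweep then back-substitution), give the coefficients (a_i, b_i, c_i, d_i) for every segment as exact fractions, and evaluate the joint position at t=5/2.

  seg 0: a=5 b=-3349/426 c=0 d=367/426
  seg 1: a=-2 b=-1124/213 c=367/142 d=-133/426
  seg 2: a=-3 b=767/426 c=-16/71 d=8/213
S(5/2) = -5855/1136

Δ: Δ0=-7, Δ1=-1/3, Δ2=3/2
row 1: diag=8, rhs=40; c'=3/8, d'=5
row 2: denom=10−3·3/8=71/8; d'=(11−3·5)/(71/8)=-32/71
back: M2=-32/71
back: M1=5−3/8·-32/71=367/71
M: M0=0, M1=367/71, M2=-32/71, M3=0
seg 0: a=5, c=M0/2=0, d=(M1−M0)/(6·1)=367/426, b=Δ0−h0·(2M0+M1)/6=-3349/426
seg 1: a=-2, c=M1/2=367/142, d=(M2−M1)/(6·3)=-133/426, b=Δ1−h1·(2M1+M2)/6=-1124/213
seg 2: a=-3, c=M2/2=-16/71, d=(M3−M2)/(6·2)=8/213, b=Δ2−h2·(2M2+M3)/6=767/426
t_q=5/2 → seg 1, τ=3/2; S=-2+-1124/213·τ+367/142·τ²+-133/426·τ³=-5855/1136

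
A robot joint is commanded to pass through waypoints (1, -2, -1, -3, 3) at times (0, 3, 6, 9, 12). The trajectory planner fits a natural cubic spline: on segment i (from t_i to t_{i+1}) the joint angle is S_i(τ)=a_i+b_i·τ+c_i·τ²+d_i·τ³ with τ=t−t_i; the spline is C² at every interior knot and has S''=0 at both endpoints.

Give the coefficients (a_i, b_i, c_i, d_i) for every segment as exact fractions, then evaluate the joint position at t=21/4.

  seg 0: a=1 b=-31/21 c=0 d=10/189
  seg 1: a=-2 b=-1/21 c=10/21 d=-22/189
  seg 2: a=-1 b=-1/3 c=-4/7 d=29/189
  seg 3: a=-3 b=8/21 c=17/21 d=-17/189
S(21/4) = -229/224

Δ: Δ0=-1, Δ1=1/3, Δ2=-2/3, Δ3=2
row 1: diag=12, rhs=8; c'=1/4, d'=2/3
row 2: denom=12−3·1/4=45/4; d'=(-6−3·2/3)/(45/4)=-32/45
row 3: denom=12−3·4/15=56/5; d'=(16−3·-32/45)/(56/5)=34/21
back: M3=34/21
back: M2=-32/45−4/15·34/21=-8/7
back: M1=2/3−1/4·-8/7=20/21
M: M0=0, M1=20/21, M2=-8/7, M3=34/21, M4=0
seg 0: a=1, c=M0/2=0, d=(M1−M0)/(6·3)=10/189, b=Δ0−h0·(2M0+M1)/6=-31/21
seg 1: a=-2, c=M1/2=10/21, d=(M2−M1)/(6·3)=-22/189, b=Δ1−h1·(2M1+M2)/6=-1/21
seg 2: a=-1, c=M2/2=-4/7, d=(M3−M2)/(6·3)=29/189, b=Δ2−h2·(2M2+M3)/6=-1/3
seg 3: a=-3, c=M3/2=17/21, d=(M4−M3)/(6·3)=-17/189, b=Δ3−h3·(2M3+M4)/6=8/21
t_q=21/4 → seg 1, τ=9/4; S=-2+-1/21·τ+10/21·τ²+-22/189·τ³=-229/224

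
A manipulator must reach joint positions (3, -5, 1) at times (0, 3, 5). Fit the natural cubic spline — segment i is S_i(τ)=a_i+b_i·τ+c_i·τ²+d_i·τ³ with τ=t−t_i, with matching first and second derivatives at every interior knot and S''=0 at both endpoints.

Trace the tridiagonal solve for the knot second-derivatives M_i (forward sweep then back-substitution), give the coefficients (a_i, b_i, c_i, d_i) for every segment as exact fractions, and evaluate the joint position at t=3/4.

  seg 0: a=3 b=-131/30 c=0 d=17/90
  seg 1: a=-5 b=11/15 c=17/10 d=-17/60
S(3/4) = -25/128

Δ: Δ0=-8/3, Δ1=3
row 1: diag=10, rhs=34; c'=1/5, d'=17/5
back: M1=17/5
M: M0=0, M1=17/5, M2=0
seg 0: a=3, c=M0/2=0, d=(M1−M0)/(6·3)=17/90, b=Δ0−h0·(2M0+M1)/6=-131/30
seg 1: a=-5, c=M1/2=17/10, d=(M2−M1)/(6·2)=-17/60, b=Δ1−h1·(2M1+M2)/6=11/15
t_q=3/4 → seg 0, τ=3/4; S=3+-131/30·τ+0·τ²+17/90·τ³=-25/128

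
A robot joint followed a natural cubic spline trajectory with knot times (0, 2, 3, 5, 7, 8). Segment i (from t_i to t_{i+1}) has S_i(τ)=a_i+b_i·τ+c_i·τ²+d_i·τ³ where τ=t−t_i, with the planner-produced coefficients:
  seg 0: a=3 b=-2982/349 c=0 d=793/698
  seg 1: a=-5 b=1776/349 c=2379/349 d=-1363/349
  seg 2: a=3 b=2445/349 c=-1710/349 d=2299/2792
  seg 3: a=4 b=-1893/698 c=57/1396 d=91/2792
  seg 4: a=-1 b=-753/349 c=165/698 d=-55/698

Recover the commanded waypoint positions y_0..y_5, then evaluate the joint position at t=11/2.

y_0 = S_0(0) = a_0 = 3
y_1 = S_1(0) = a_1 = -5
y_2 = S_2(0) = a_2 = 3
y_3 = S_3(0) = a_3 = 4
y_4 = S_4(0) = a_4 = -1
y_5 = S_4(1) = -3
t_q=11/2 is in segment 3 (τ=1/2); S_3(τ)=59375/22336

y_0=3 y_1=-5 y_2=3 y_3=4 y_4=-1 y_5=-3
S(11/2) = 59375/22336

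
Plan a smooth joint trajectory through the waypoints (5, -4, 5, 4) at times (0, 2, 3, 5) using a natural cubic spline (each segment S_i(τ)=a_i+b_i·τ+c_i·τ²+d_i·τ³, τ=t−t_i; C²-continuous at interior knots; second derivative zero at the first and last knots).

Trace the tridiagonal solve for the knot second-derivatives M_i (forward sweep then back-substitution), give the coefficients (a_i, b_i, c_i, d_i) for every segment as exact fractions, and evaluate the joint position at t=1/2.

  seg 0: a=5 b=-677/70 c=0 d=181/140
  seg 1: a=-4 b=409/70 c=543/70 d=-23/5
  seg 2: a=5 b=529/70 c=-423/70 d=141/140
S(1/2) = 73/224

Δ: Δ0=-9/2, Δ1=9, Δ2=-1/2
row 1: diag=6, rhs=81; c'=1/6, d'=27/2
row 2: denom=6−1·1/6=35/6; d'=(-57−1·27/2)/(35/6)=-423/35
back: M2=-423/35
back: M1=27/2−1/6·-423/35=543/35
M: M0=0, M1=543/35, M2=-423/35, M3=0
seg 0: a=5, c=M0/2=0, d=(M1−M0)/(6·2)=181/140, b=Δ0−h0·(2M0+M1)/6=-677/70
seg 1: a=-4, c=M1/2=543/70, d=(M2−M1)/(6·1)=-23/5, b=Δ1−h1·(2M1+M2)/6=409/70
seg 2: a=5, c=M2/2=-423/70, d=(M3−M2)/(6·2)=141/140, b=Δ2−h2·(2M2+M3)/6=529/70
t_q=1/2 → seg 0, τ=1/2; S=5+-677/70·τ+0·τ²+181/140·τ³=73/224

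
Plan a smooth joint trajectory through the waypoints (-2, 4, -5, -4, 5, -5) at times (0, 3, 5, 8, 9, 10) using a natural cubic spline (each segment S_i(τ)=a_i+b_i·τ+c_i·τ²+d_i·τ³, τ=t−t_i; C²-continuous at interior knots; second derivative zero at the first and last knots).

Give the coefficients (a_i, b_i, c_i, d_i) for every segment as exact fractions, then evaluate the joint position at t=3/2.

  seg 0: a=-2 b=2627/654 c=0 d=-1319/5886
  seg 1: a=4 b=-665/327 c=-1319/654 d=1025/2616
  seg 2: a=-5 b=-1177/218 c=437/1308 d=6187/11772
  seg 3: a=-4 b=4707/436 c=552/109 d=-2991/436
  seg 4: a=5 b=75/218 c=-6765/436 d=2255/436
S(3/2) = 5701/1744

Δ: Δ0=2, Δ1=-9/2, Δ2=1/3, Δ3=9, Δ4=-10
row 1: diag=10, rhs=-39; c'=1/5, d'=-39/10
row 2: denom=10−2·1/5=48/5; d'=(29−2·-39/10)/(48/5)=23/6
row 3: denom=8−3·5/16=113/16; d'=(52−3·23/6)/(113/16)=648/113
row 4: denom=4−1·16/113=436/113; d'=(-114−1·648/113)/(436/113)=-6765/218
back: M4=-6765/218
back: M3=648/113−16/113·-6765/218=1104/109
back: M2=23/6−5/16·1104/109=437/654
back: M1=-39/10−1/5·437/654=-1319/327
M: M0=0, M1=-1319/327, M2=437/654, M3=1104/109, M4=-6765/218, M5=0
seg 0: a=-2, c=M0/2=0, d=(M1−M0)/(6·3)=-1319/5886, b=Δ0−h0·(2M0+M1)/6=2627/654
seg 1: a=4, c=M1/2=-1319/654, d=(M2−M1)/(6·2)=1025/2616, b=Δ1−h1·(2M1+M2)/6=-665/327
seg 2: a=-5, c=M2/2=437/1308, d=(M3−M2)/(6·3)=6187/11772, b=Δ2−h2·(2M2+M3)/6=-1177/218
seg 3: a=-4, c=M3/2=552/109, d=(M4−M3)/(6·1)=-2991/436, b=Δ3−h3·(2M3+M4)/6=4707/436
seg 4: a=5, c=M4/2=-6765/436, d=(M5−M4)/(6·1)=2255/436, b=Δ4−h4·(2M4+M5)/6=75/218
t_q=3/2 → seg 0, τ=3/2; S=-2+2627/654·τ+0·τ²+-1319/5886·τ³=5701/1744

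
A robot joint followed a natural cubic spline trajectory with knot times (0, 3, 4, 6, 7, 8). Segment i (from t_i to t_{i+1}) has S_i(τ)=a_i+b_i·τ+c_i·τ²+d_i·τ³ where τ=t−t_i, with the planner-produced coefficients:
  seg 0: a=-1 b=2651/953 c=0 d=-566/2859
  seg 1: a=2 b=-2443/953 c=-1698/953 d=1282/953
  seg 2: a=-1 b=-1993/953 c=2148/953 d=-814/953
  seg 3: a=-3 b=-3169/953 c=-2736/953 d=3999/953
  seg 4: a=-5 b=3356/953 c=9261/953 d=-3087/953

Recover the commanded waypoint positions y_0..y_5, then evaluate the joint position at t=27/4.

y_0=-1 y_1=2 y_2=-1 y_3=-3 y_4=-5 y_5=5
S(27/4) = -325611/60992

y_0 = S_0(0) = a_0 = -1
y_1 = S_1(0) = a_1 = 2
y_2 = S_2(0) = a_2 = -1
y_3 = S_3(0) = a_3 = -3
y_4 = S_4(0) = a_4 = -5
y_5 = S_4(1) = 5
t_q=27/4 is in segment 3 (τ=3/4); S_3(τ)=-325611/60992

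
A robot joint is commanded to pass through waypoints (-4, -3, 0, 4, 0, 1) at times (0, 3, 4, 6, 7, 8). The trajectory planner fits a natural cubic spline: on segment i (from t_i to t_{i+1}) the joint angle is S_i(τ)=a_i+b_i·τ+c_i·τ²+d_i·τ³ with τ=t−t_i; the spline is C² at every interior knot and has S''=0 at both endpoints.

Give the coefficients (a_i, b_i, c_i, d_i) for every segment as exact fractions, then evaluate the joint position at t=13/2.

Δ: Δ0=1/3, Δ1=3, Δ2=2, Δ3=-4, Δ4=1
row 1: diag=8, rhs=16; c'=1/8, d'=2
row 2: denom=6−1·1/8=47/8; d'=(-6−1·2)/(47/8)=-64/47
row 3: denom=6−2·16/47=250/47; d'=(-36−2·-64/47)/(250/47)=-782/125
row 4: denom=4−1·47/250=953/250; d'=(30−1·-782/125)/(953/250)=9064/953
back: M4=9064/953
back: M3=-782/125−47/250·9064/953=-7666/953
back: M2=-64/47−16/47·-7666/953=1312/953
back: M1=2−1/8·1312/953=1742/953
M: M0=0, M1=1742/953, M2=1312/953, M3=-7666/953, M4=9064/953, M5=0
seg 0: a=-4, c=M0/2=0, d=(M1−M0)/(6·3)=871/8577, b=Δ0−h0·(2M0+M1)/6=-1660/2859
seg 1: a=-3, c=M1/2=871/953, d=(M2−M1)/(6·1)=-215/2859, b=Δ1−h1·(2M1+M2)/6=6179/2859
seg 2: a=0, c=M2/2=656/953, d=(M3−M2)/(6·2)=-4489/5718, b=Δ2−h2·(2M2+M3)/6=10760/2859
seg 3: a=4, c=M3/2=-3833/953, d=(M4−M3)/(6·1)=8365/2859, b=Δ3−h3·(2M3+M4)/6=-8302/2859
seg 4: a=0, c=M4/2=4532/953, d=(M5−M4)/(6·1)=-4532/2859, b=Δ4−h4·(2M4+M5)/6=-6205/2859
t_q=13/2 → seg 3, τ=1/2; S=4+-8302/2859·τ+-3833/953·τ²+8365/2859·τ³=14549/7624

  seg 0: a=-4 b=-1660/2859 c=0 d=871/8577
  seg 1: a=-3 b=6179/2859 c=871/953 d=-215/2859
  seg 2: a=0 b=10760/2859 c=656/953 d=-4489/5718
  seg 3: a=4 b=-8302/2859 c=-3833/953 d=8365/2859
  seg 4: a=0 b=-6205/2859 c=4532/953 d=-4532/2859
S(13/2) = 14549/7624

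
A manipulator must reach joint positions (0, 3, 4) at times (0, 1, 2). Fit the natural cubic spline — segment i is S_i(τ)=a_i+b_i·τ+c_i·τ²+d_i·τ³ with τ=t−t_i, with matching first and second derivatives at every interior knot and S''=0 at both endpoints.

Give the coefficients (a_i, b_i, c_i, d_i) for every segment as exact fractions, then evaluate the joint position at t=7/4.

Δ: Δ0=3, Δ1=1
row 1: diag=4, rhs=-12; c'=1/4, d'=-3
back: M1=-3
M: M0=0, M1=-3, M2=0
seg 0: a=0, c=M0/2=0, d=(M1−M0)/(6·1)=-1/2, b=Δ0−h0·(2M0+M1)/6=7/2
seg 1: a=3, c=M1/2=-3/2, d=(M2−M1)/(6·1)=1/2, b=Δ1−h1·(2M1+M2)/6=2
t_q=7/4 → seg 1, τ=3/4; S=3+2·τ+-3/2·τ²+1/2·τ³=495/128

  seg 0: a=0 b=7/2 c=0 d=-1/2
  seg 1: a=3 b=2 c=-3/2 d=1/2
S(7/4) = 495/128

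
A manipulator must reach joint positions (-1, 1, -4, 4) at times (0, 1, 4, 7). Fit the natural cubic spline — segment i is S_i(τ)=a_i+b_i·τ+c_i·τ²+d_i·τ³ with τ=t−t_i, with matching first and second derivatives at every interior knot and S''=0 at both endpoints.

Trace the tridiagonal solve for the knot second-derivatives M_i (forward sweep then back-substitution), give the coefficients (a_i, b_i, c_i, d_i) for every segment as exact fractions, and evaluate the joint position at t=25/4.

Δ: Δ0=2, Δ1=-5/3, Δ2=8/3
row 1: diag=8, rhs=-22; c'=3/8, d'=-11/4
row 2: denom=12−3·3/8=87/8; d'=(26−3·-11/4)/(87/8)=274/87
back: M2=274/87
back: M1=-11/4−3/8·274/87=-114/29
M: M0=0, M1=-114/29, M2=274/87, M3=0
seg 0: a=-1, c=M0/2=0, d=(M1−M0)/(6·1)=-19/29, b=Δ0−h0·(2M0+M1)/6=77/29
seg 1: a=1, c=M1/2=-57/29, d=(M2−M1)/(6·3)=308/783, b=Δ1−h1·(2M1+M2)/6=20/29
seg 2: a=-4, c=M2/2=137/87, d=(M3−M2)/(6·3)=-137/783, b=Δ2−h2·(2M2+M3)/6=-14/29
t_q=25/4 → seg 2, τ=9/4; S=-4+-14/29·τ+137/87·τ²+-137/783·τ³=1657/1856

  seg 0: a=-1 b=77/29 c=0 d=-19/29
  seg 1: a=1 b=20/29 c=-57/29 d=308/783
  seg 2: a=-4 b=-14/29 c=137/87 d=-137/783
S(25/4) = 1657/1856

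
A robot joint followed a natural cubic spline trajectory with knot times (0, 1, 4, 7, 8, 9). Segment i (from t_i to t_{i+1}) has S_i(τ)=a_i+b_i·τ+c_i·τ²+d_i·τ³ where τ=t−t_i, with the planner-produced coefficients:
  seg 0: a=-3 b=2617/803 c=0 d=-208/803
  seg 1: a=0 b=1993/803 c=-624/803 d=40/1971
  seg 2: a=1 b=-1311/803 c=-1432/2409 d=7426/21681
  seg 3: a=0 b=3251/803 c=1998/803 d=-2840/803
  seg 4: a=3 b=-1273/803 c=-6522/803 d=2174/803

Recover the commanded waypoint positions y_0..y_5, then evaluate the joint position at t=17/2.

y_0 = S_0(0) = a_0 = -3
y_1 = S_1(0) = a_1 = 0
y_2 = S_2(0) = a_2 = 1
y_3 = S_3(0) = a_3 = 0
y_4 = S_4(0) = a_4 = 3
y_5 = S_4(1) = -4
t_q=17/2 is in segment 4 (τ=1/2); S_4(τ)=1655/3212

y_0=-3 y_1=0 y_2=1 y_3=0 y_4=3 y_5=-4
S(17/2) = 1655/3212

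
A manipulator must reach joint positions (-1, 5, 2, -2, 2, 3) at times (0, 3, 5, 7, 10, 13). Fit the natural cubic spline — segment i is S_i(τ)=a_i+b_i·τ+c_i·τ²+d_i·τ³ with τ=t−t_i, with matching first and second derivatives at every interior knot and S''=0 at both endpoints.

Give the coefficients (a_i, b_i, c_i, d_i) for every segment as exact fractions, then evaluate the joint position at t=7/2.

  seg 0: a=-1 b=7961/2652 c=0 d=-2657/23868
  seg 1: a=5 b=-5/1326 c=-2657/2652 d=673/5304
  seg 2: a=2 b=-550/221 c=-319/1326 d=643/2652
  seg 3: a=-2 b=-359/663 c=805/663 d=-1172/5967
  seg 4: a=2 b=955/663 c=-367/663 d=367/5967
S(7/2) = 67375/14144

Δ: Δ0=2, Δ1=-3/2, Δ2=-2, Δ3=4/3, Δ4=1/3
row 1: diag=10, rhs=-21; c'=1/5, d'=-21/10
row 2: denom=8−2·1/5=38/5; d'=(-3−2·-21/10)/(38/5)=3/19
row 3: denom=10−2·5/19=180/19; d'=(20−2·3/19)/(180/19)=187/90
row 4: denom=12−3·19/60=221/20; d'=(-6−3·187/90)/(221/20)=-734/663
back: M4=-734/663
back: M3=187/90−19/60·-734/663=1610/663
back: M2=3/19−5/19·1610/663=-319/663
back: M1=-21/10−1/5·-319/663=-2657/1326
M: M0=0, M1=-2657/1326, M2=-319/663, M3=1610/663, M4=-734/663, M5=0
seg 0: a=-1, c=M0/2=0, d=(M1−M0)/(6·3)=-2657/23868, b=Δ0−h0·(2M0+M1)/6=7961/2652
seg 1: a=5, c=M1/2=-2657/2652, d=(M2−M1)/(6·2)=673/5304, b=Δ1−h1·(2M1+M2)/6=-5/1326
seg 2: a=2, c=M2/2=-319/1326, d=(M3−M2)/(6·2)=643/2652, b=Δ2−h2·(2M2+M3)/6=-550/221
seg 3: a=-2, c=M3/2=805/663, d=(M4−M3)/(6·3)=-1172/5967, b=Δ3−h3·(2M3+M4)/6=-359/663
seg 4: a=2, c=M4/2=-367/663, d=(M5−M4)/(6·3)=367/5967, b=Δ4−h4·(2M4+M5)/6=955/663
t_q=7/2 → seg 1, τ=1/2; S=5+-5/1326·τ+-2657/2652·τ²+673/5304·τ³=67375/14144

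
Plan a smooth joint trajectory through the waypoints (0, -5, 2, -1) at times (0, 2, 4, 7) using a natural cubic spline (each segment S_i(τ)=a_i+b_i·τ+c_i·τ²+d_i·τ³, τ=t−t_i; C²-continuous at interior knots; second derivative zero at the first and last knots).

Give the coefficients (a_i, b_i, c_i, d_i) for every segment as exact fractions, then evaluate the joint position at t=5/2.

  seg 0: a=0 b=-82/19 c=0 d=69/152
  seg 1: a=-5 b=43/38 c=207/76 d=-117/152
  seg 2: a=2 b=53/19 c=-36/19 d=4/19
S(5/2) = -4681/1216

Δ: Δ0=-5/2, Δ1=7/2, Δ2=-1
row 1: diag=8, rhs=36; c'=1/4, d'=9/2
row 2: denom=10−2·1/4=19/2; d'=(-27−2·9/2)/(19/2)=-72/19
back: M2=-72/19
back: M1=9/2−1/4·-72/19=207/38
M: M0=0, M1=207/38, M2=-72/19, M3=0
seg 0: a=0, c=M0/2=0, d=(M1−M0)/(6·2)=69/152, b=Δ0−h0·(2M0+M1)/6=-82/19
seg 1: a=-5, c=M1/2=207/76, d=(M2−M1)/(6·2)=-117/152, b=Δ1−h1·(2M1+M2)/6=43/38
seg 2: a=2, c=M2/2=-36/19, d=(M3−M2)/(6·3)=4/19, b=Δ2−h2·(2M2+M3)/6=53/19
t_q=5/2 → seg 1, τ=1/2; S=-5+43/38·τ+207/76·τ²+-117/152·τ³=-4681/1216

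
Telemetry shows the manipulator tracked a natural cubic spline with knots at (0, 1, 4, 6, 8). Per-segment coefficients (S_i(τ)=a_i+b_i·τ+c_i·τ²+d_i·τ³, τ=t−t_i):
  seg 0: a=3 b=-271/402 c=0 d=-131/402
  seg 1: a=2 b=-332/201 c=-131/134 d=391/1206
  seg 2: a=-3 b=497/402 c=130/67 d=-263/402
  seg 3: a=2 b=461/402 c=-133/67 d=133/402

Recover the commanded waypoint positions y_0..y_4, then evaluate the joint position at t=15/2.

y_0=3 y_1=2 y_2=-3 y_3=2 y_4=-1
S(15/2) = 397/1072

y_0 = S_0(0) = a_0 = 3
y_1 = S_1(0) = a_1 = 2
y_2 = S_2(0) = a_2 = -3
y_3 = S_3(0) = a_3 = 2
y_4 = S_3(2) = -1
t_q=15/2 is in segment 3 (τ=3/2); S_3(τ)=397/1072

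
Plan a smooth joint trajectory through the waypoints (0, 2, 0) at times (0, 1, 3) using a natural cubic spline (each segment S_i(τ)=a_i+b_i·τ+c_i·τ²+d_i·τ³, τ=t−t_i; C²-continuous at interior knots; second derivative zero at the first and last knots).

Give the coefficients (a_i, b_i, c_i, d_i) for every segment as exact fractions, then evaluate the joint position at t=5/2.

  seg 0: a=0 b=5/2 c=0 d=-1/2
  seg 1: a=2 b=1 c=-3/2 d=1/4
S(5/2) = 31/32

Δ: Δ0=2, Δ1=-1
row 1: diag=6, rhs=-18; c'=1/3, d'=-3
back: M1=-3
M: M0=0, M1=-3, M2=0
seg 0: a=0, c=M0/2=0, d=(M1−M0)/(6·1)=-1/2, b=Δ0−h0·(2M0+M1)/6=5/2
seg 1: a=2, c=M1/2=-3/2, d=(M2−M1)/(6·2)=1/4, b=Δ1−h1·(2M1+M2)/6=1
t_q=5/2 → seg 1, τ=3/2; S=2+1·τ+-3/2·τ²+1/4·τ³=31/32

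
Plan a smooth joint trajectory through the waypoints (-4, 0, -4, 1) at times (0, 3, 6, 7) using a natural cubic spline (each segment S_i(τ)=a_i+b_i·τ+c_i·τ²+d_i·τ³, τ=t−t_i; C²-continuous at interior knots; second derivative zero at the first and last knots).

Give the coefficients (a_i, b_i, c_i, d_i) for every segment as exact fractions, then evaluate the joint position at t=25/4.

Δ: Δ0=4/3, Δ1=-4/3, Δ2=5
row 1: diag=12, rhs=-16; c'=1/4, d'=-4/3
row 2: denom=8−3·1/4=29/4; d'=(38−3·-4/3)/(29/4)=168/29
back: M2=168/29
back: M1=-4/3−1/4·168/29=-242/87
M: M0=0, M1=-242/87, M2=168/29, M3=0
seg 0: a=-4, c=M0/2=0, d=(M1−M0)/(6·3)=-121/783, b=Δ0−h0·(2M0+M1)/6=79/29
seg 1: a=0, c=M1/2=-121/87, d=(M2−M1)/(6·3)=373/783, b=Δ1−h1·(2M1+M2)/6=-42/29
seg 2: a=-4, c=M2/2=84/29, d=(M3−M2)/(6·1)=-28/29, b=Δ2−h2·(2M2+M3)/6=89/29
t_q=25/4 → seg 2, τ=1/4; S=-4+89/29·τ+84/29·τ²+-28/29·τ³=-1423/464

  seg 0: a=-4 b=79/29 c=0 d=-121/783
  seg 1: a=0 b=-42/29 c=-121/87 d=373/783
  seg 2: a=-4 b=89/29 c=84/29 d=-28/29
S(25/4) = -1423/464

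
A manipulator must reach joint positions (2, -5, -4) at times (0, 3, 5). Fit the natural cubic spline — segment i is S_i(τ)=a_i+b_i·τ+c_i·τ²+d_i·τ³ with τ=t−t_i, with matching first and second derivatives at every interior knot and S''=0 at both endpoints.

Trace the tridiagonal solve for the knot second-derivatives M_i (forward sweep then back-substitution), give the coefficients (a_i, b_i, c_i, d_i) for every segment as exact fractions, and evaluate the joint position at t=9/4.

Δ: Δ0=-7/3, Δ1=1/2
row 1: diag=10, rhs=17; c'=1/5, d'=17/10
back: M1=17/10
M: M0=0, M1=17/10, M2=0
seg 0: a=2, c=M0/2=0, d=(M1−M0)/(6·3)=17/180, b=Δ0−h0·(2M0+M1)/6=-191/60
seg 1: a=-5, c=M1/2=17/20, d=(M2−M1)/(6·2)=-17/120, b=Δ1−h1·(2M1+M2)/6=-19/30
t_q=9/4 → seg 0, τ=9/4; S=2+-191/60·τ+0·τ²+17/180·τ³=-5231/1280

  seg 0: a=2 b=-191/60 c=0 d=17/180
  seg 1: a=-5 b=-19/30 c=17/20 d=-17/120
S(9/4) = -5231/1280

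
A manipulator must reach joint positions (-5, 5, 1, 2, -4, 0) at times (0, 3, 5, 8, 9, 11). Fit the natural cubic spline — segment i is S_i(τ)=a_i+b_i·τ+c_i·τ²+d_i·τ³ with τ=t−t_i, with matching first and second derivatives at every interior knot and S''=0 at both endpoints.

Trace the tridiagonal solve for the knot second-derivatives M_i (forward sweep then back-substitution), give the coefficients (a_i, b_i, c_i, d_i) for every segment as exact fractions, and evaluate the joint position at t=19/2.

Δ: Δ0=10/3, Δ1=-2, Δ2=1/3, Δ3=-6, Δ4=2
row 1: diag=10, rhs=-32; c'=1/5, d'=-16/5
row 2: denom=10−2·1/5=48/5; d'=(14−2·-16/5)/(48/5)=17/8
row 3: denom=8−3·5/16=113/16; d'=(-38−3·17/8)/(113/16)=-710/113
row 4: denom=6−1·16/113=662/113; d'=(48−1·-710/113)/(662/113)=3067/331
back: M4=3067/331
back: M3=-710/113−16/113·3067/331=-2514/331
back: M2=17/8−5/16·-2514/331=1489/331
back: M1=-16/5−1/5·1489/331=-1357/331
M: M0=0, M1=-1357/331, M2=1489/331, M3=-2514/331, M4=3067/331, M5=0
seg 0: a=-5, c=M0/2=0, d=(M1−M0)/(6·3)=-1357/5958, b=Δ0−h0·(2M0+M1)/6=10691/1986
seg 1: a=5, c=M1/2=-1357/662, d=(M2−M1)/(6·2)=1423/1986, b=Δ1−h1·(2M1+M2)/6=-761/993
seg 2: a=1, c=M2/2=1489/662, d=(M3−M2)/(6·3)=-4003/5958, b=Δ2−h2·(2M2+M3)/6=-365/993
seg 3: a=2, c=M3/2=-1257/331, d=(M4−M3)/(6·1)=5581/1986, b=Δ3−h3·(2M3+M4)/6=-9955/1986
seg 4: a=-4, c=M4/2=3067/662, d=(M5−M4)/(6·2)=-3067/3972, b=Δ4−h4·(2M4+M5)/6=-4148/993
t_q=19/2 → seg 4, τ=1/2; S=-4+-4148/993·τ+3067/662·τ²+-3067/3972·τ³=-53245/10592

  seg 0: a=-5 b=10691/1986 c=0 d=-1357/5958
  seg 1: a=5 b=-761/993 c=-1357/662 d=1423/1986
  seg 2: a=1 b=-365/993 c=1489/662 d=-4003/5958
  seg 3: a=2 b=-9955/1986 c=-1257/331 d=5581/1986
  seg 4: a=-4 b=-4148/993 c=3067/662 d=-3067/3972
S(19/2) = -53245/10592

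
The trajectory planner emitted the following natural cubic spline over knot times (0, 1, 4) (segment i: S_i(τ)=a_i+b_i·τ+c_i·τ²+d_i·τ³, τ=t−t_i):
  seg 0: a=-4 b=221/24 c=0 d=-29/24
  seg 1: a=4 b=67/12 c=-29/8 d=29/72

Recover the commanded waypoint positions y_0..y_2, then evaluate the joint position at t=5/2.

y_0 = S_0(0) = a_0 = -4
y_1 = S_1(0) = a_1 = 4
y_2 = S_1(3) = -1
t_q=5/2 is in segment 1 (τ=3/2); S_1(τ)=357/64

y_0=-4 y_1=4 y_2=-1
S(5/2) = 357/64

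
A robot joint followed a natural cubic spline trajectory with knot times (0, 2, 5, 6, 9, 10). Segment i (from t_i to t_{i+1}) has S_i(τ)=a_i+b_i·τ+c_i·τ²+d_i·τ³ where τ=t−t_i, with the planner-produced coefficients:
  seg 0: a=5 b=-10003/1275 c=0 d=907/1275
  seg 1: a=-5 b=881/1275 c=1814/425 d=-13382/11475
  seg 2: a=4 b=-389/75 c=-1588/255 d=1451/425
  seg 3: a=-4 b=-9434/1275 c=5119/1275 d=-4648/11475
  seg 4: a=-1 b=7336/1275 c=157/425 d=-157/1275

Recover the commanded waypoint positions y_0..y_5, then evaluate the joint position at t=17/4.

y_0 = S_0(0) = a_0 = 5
y_1 = S_1(0) = a_1 = -5
y_2 = S_2(0) = a_2 = 4
y_3 = S_3(0) = a_3 = -4
y_4 = S_4(0) = a_4 = -1
y_5 = S_4(1) = 5
t_q=17/4 is in segment 1 (τ=9/4); S_1(τ)=13271/2720

y_0=5 y_1=-5 y_2=4 y_3=-4 y_4=-1 y_5=5
S(17/4) = 13271/2720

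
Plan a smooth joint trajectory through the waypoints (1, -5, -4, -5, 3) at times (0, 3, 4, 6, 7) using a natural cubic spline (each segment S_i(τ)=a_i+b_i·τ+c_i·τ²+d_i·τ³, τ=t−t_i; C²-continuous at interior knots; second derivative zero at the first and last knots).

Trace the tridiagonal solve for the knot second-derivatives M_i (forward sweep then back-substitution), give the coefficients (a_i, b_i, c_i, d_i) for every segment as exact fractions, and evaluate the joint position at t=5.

  seg 0: a=1 b=-433/125 c=0 d=61/375
  seg 1: a=-5 b=116/125 c=183/125 d=-174/125
  seg 2: a=-4 b=-8/25 c=-339/125 d=1311/1000
  seg 3: a=-5 b=1141/250 c=2577/500 d=-859/500
S(5) = -5721/1000

Δ: Δ0=-2, Δ1=1, Δ2=-1/2, Δ3=8
row 1: diag=8, rhs=18; c'=1/8, d'=9/4
row 2: denom=6−1·1/8=47/8; d'=(-9−1·9/4)/(47/8)=-90/47
row 3: denom=6−2·16/47=250/47; d'=(51−2·-90/47)/(250/47)=2577/250
back: M3=2577/250
back: M2=-90/47−16/47·2577/250=-678/125
back: M1=9/4−1/8·-678/125=366/125
M: M0=0, M1=366/125, M2=-678/125, M3=2577/250, M4=0
seg 0: a=1, c=M0/2=0, d=(M1−M0)/(6·3)=61/375, b=Δ0−h0·(2M0+M1)/6=-433/125
seg 1: a=-5, c=M1/2=183/125, d=(M2−M1)/(6·1)=-174/125, b=Δ1−h1·(2M1+M2)/6=116/125
seg 2: a=-4, c=M2/2=-339/125, d=(M3−M2)/(6·2)=1311/1000, b=Δ2−h2·(2M2+M3)/6=-8/25
seg 3: a=-5, c=M3/2=2577/500, d=(M4−M3)/(6·1)=-859/500, b=Δ3−h3·(2M3+M4)/6=1141/250
t_q=5 → seg 2, τ=1; S=-4+-8/25·τ+-339/125·τ²+1311/1000·τ³=-5721/1000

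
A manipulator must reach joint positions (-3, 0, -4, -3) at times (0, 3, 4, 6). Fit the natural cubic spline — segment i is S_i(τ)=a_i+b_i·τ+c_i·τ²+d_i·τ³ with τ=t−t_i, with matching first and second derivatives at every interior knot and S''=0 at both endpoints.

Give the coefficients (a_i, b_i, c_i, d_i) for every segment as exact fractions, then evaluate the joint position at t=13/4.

  seg 0: a=-3 b=301/94 c=0 d=-23/94
  seg 1: a=0 b=-160/47 c=-207/94 d=151/94
  seg 2: a=-4 b=-281/94 c=123/47 d=-41/94
S(13/4) = -5797/6016

Δ: Δ0=1, Δ1=-4, Δ2=1/2
row 1: diag=8, rhs=-30; c'=1/8, d'=-15/4
row 2: denom=6−1·1/8=47/8; d'=(27−1·-15/4)/(47/8)=246/47
back: M2=246/47
back: M1=-15/4−1/8·246/47=-207/47
M: M0=0, M1=-207/47, M2=246/47, M3=0
seg 0: a=-3, c=M0/2=0, d=(M1−M0)/(6·3)=-23/94, b=Δ0−h0·(2M0+M1)/6=301/94
seg 1: a=0, c=M1/2=-207/94, d=(M2−M1)/(6·1)=151/94, b=Δ1−h1·(2M1+M2)/6=-160/47
seg 2: a=-4, c=M2/2=123/47, d=(M3−M2)/(6·2)=-41/94, b=Δ2−h2·(2M2+M3)/6=-281/94
t_q=13/4 → seg 1, τ=1/4; S=0+-160/47·τ+-207/94·τ²+151/94·τ³=-5797/6016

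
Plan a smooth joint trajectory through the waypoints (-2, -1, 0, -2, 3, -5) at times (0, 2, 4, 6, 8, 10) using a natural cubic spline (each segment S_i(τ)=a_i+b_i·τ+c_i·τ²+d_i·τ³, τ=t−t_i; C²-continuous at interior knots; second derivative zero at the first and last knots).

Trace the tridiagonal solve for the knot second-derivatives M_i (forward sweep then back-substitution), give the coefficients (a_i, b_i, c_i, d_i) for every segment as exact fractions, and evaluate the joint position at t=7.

  seg 0: a=-2 b=123/418 c=0 d=43/836
  seg 1: a=-1 b=381/418 c=129/418 d=-215/836
  seg 2: a=0 b=-393/418 c=-258/209 d=53/88
  seg 3: a=-2 b=282/209 c=1989/836 d=-377/418
  seg 4: a=3 b=9/209 c=-2535/836 d=845/1672
S(7) = 691/836

Δ: Δ0=1/2, Δ1=1/2, Δ2=-1, Δ3=5/2, Δ4=-4
row 1: diag=8, rhs=0; c'=1/4, d'=0
row 2: denom=8−2·1/4=15/2; d'=(-9−2·0)/(15/2)=-6/5
row 3: denom=8−2·4/15=112/15; d'=(21−2·-6/5)/(112/15)=351/112
row 4: denom=8−2·15/56=209/28; d'=(-39−2·351/112)/(209/28)=-2535/418
back: M4=-2535/418
back: M3=351/112−15/56·-2535/418=1989/418
back: M2=-6/5−4/15·1989/418=-516/209
back: M1=0−1/4·-516/209=129/209
M: M0=0, M1=129/209, M2=-516/209, M3=1989/418, M4=-2535/418, M5=0
seg 0: a=-2, c=M0/2=0, d=(M1−M0)/(6·2)=43/836, b=Δ0−h0·(2M0+M1)/6=123/418
seg 1: a=-1, c=M1/2=129/418, d=(M2−M1)/(6·2)=-215/836, b=Δ1−h1·(2M1+M2)/6=381/418
seg 2: a=0, c=M2/2=-258/209, d=(M3−M2)/(6·2)=53/88, b=Δ2−h2·(2M2+M3)/6=-393/418
seg 3: a=-2, c=M3/2=1989/836, d=(M4−M3)/(6·2)=-377/418, b=Δ3−h3·(2M3+M4)/6=282/209
seg 4: a=3, c=M4/2=-2535/836, d=(M5−M4)/(6·2)=845/1672, b=Δ4−h4·(2M4+M5)/6=9/209
t_q=7 → seg 3, τ=1; S=-2+282/209·τ+1989/836·τ²+-377/418·τ³=691/836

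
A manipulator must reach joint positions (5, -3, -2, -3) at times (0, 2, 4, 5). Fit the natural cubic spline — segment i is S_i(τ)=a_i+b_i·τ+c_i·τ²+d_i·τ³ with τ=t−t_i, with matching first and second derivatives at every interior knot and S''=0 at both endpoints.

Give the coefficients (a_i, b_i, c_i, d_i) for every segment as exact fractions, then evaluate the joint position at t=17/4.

Δ: Δ0=-4, Δ1=1/2, Δ2=-1
row 1: diag=8, rhs=27; c'=1/4, d'=27/8
row 2: denom=6−2·1/4=11/2; d'=(-9−2·27/8)/(11/2)=-63/22
back: M2=-63/22
back: M1=27/8−1/4·-63/22=45/11
M: M0=0, M1=45/11, M2=-63/22, M3=0
seg 0: a=5, c=M0/2=0, d=(M1−M0)/(6·2)=15/44, b=Δ0−h0·(2M0+M1)/6=-59/11
seg 1: a=-3, c=M1/2=45/22, d=(M2−M1)/(6·2)=-51/88, b=Δ1−h1·(2M1+M2)/6=-14/11
seg 2: a=-2, c=M2/2=-63/44, d=(M3−M2)/(6·1)=21/44, b=Δ2−h2·(2M2+M3)/6=-1/22
t_q=17/4 → seg 2, τ=1/4; S=-2+-1/22·τ+-63/44·τ²+21/44·τ³=-5895/2816

  seg 0: a=5 b=-59/11 c=0 d=15/44
  seg 1: a=-3 b=-14/11 c=45/22 d=-51/88
  seg 2: a=-2 b=-1/22 c=-63/44 d=21/44
S(17/4) = -5895/2816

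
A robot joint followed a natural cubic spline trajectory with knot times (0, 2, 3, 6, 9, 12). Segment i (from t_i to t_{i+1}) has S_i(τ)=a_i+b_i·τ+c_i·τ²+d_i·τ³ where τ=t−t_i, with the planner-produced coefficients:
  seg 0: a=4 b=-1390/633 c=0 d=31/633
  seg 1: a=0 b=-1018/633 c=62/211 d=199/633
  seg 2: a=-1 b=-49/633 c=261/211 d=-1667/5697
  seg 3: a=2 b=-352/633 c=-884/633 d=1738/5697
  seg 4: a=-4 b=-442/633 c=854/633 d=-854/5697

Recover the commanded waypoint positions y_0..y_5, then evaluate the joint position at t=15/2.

y_0=4 y_1=0 y_2=-1 y_3=2 y_4=-4 y_5=2
S(15/2) = -799/844

y_0 = S_0(0) = a_0 = 4
y_1 = S_1(0) = a_1 = 0
y_2 = S_2(0) = a_2 = -1
y_3 = S_3(0) = a_3 = 2
y_4 = S_4(0) = a_4 = -4
y_5 = S_4(3) = 2
t_q=15/2 is in segment 3 (τ=3/2); S_3(τ)=-799/844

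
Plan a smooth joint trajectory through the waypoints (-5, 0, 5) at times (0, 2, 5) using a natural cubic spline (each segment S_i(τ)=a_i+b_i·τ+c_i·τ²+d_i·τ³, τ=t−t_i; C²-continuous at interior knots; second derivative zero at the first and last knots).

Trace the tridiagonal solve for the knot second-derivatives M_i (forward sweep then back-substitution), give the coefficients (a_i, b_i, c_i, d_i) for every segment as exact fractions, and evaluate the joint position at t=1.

  seg 0: a=-5 b=8/3 c=0 d=-1/24
  seg 1: a=0 b=13/6 c=-1/4 d=1/36
S(1) = -19/8

Δ: Δ0=5/2, Δ1=5/3
row 1: diag=10, rhs=-5; c'=3/10, d'=-1/2
back: M1=-1/2
M: M0=0, M1=-1/2, M2=0
seg 0: a=-5, c=M0/2=0, d=(M1−M0)/(6·2)=-1/24, b=Δ0−h0·(2M0+M1)/6=8/3
seg 1: a=0, c=M1/2=-1/4, d=(M2−M1)/(6·3)=1/36, b=Δ1−h1·(2M1+M2)/6=13/6
t_q=1 → seg 0, τ=1; S=-5+8/3·τ+0·τ²+-1/24·τ³=-19/8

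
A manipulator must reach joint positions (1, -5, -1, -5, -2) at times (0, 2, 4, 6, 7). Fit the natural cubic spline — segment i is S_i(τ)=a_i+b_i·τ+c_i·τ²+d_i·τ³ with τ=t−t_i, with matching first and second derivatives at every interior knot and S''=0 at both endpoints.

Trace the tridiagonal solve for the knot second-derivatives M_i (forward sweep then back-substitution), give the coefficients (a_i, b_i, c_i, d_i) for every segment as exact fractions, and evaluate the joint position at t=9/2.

Δ: Δ0=-3, Δ1=2, Δ2=-2, Δ3=3
row 1: diag=8, rhs=30; c'=1/4, d'=15/4
row 2: denom=8−2·1/4=15/2; d'=(-24−2·15/4)/(15/2)=-21/5
row 3: denom=6−2·4/15=82/15; d'=(30−2·-21/5)/(82/15)=288/41
back: M3=288/41
back: M2=-21/5−4/15·288/41=-249/41
back: M1=15/4−1/4·-249/41=216/41
M: M0=0, M1=216/41, M2=-249/41, M3=288/41, M4=0
seg 0: a=1, c=M0/2=0, d=(M1−M0)/(6·2)=18/41, b=Δ0−h0·(2M0+M1)/6=-195/41
seg 1: a=-5, c=M1/2=108/41, d=(M2−M1)/(6·2)=-155/164, b=Δ1−h1·(2M1+M2)/6=21/41
seg 2: a=-1, c=M2/2=-249/82, d=(M3−M2)/(6·2)=179/164, b=Δ2−h2·(2M2+M3)/6=-12/41
seg 3: a=-5, c=M3/2=144/41, d=(M4−M3)/(6·1)=-48/41, b=Δ3−h3·(2M3+M4)/6=27/41
t_q=9/2 → seg 2, τ=1/2; S=-1+-12/41·τ+-249/82·τ²+179/164·τ³=-2321/1312

  seg 0: a=1 b=-195/41 c=0 d=18/41
  seg 1: a=-5 b=21/41 c=108/41 d=-155/164
  seg 2: a=-1 b=-12/41 c=-249/82 d=179/164
  seg 3: a=-5 b=27/41 c=144/41 d=-48/41
S(9/2) = -2321/1312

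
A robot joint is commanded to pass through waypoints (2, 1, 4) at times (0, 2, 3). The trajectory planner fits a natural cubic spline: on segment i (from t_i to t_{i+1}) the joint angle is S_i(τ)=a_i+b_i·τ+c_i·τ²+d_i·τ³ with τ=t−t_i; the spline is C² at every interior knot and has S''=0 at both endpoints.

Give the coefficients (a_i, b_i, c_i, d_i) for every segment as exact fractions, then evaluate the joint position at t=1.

  seg 0: a=2 b=-5/3 c=0 d=7/24
  seg 1: a=1 b=11/6 c=7/4 d=-7/12
S(1) = 5/8

Δ: Δ0=-1/2, Δ1=3
row 1: diag=6, rhs=21; c'=1/6, d'=7/2
back: M1=7/2
M: M0=0, M1=7/2, M2=0
seg 0: a=2, c=M0/2=0, d=(M1−M0)/(6·2)=7/24, b=Δ0−h0·(2M0+M1)/6=-5/3
seg 1: a=1, c=M1/2=7/4, d=(M2−M1)/(6·1)=-7/12, b=Δ1−h1·(2M1+M2)/6=11/6
t_q=1 → seg 0, τ=1; S=2+-5/3·τ+0·τ²+7/24·τ³=5/8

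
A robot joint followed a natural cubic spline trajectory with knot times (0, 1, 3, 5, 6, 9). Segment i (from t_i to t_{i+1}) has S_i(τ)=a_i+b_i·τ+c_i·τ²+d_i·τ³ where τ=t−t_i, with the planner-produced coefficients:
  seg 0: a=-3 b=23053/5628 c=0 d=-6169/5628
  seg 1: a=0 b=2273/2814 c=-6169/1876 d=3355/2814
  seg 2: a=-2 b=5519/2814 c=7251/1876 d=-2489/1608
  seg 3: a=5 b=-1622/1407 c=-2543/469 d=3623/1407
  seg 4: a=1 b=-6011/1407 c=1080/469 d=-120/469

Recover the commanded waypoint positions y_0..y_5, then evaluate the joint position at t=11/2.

y_0=-3 y_1=0 y_2=-2 y_3=5 y_4=1 y_5=2
S(11/2) = 1817/536

y_0 = S_0(0) = a_0 = -3
y_1 = S_1(0) = a_1 = 0
y_2 = S_2(0) = a_2 = -2
y_3 = S_3(0) = a_3 = 5
y_4 = S_4(0) = a_4 = 1
y_5 = S_4(3) = 2
t_q=11/2 is in segment 3 (τ=1/2); S_3(τ)=1817/536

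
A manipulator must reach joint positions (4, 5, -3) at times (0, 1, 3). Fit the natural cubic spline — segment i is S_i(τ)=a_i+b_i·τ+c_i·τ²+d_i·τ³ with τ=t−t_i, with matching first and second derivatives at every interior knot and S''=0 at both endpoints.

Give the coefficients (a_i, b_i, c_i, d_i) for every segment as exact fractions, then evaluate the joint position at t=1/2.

  seg 0: a=4 b=11/6 c=0 d=-5/6
  seg 1: a=5 b=-2/3 c=-5/2 d=5/12
S(1/2) = 77/16

Δ: Δ0=1, Δ1=-4
row 1: diag=6, rhs=-30; c'=1/3, d'=-5
back: M1=-5
M: M0=0, M1=-5, M2=0
seg 0: a=4, c=M0/2=0, d=(M1−M0)/(6·1)=-5/6, b=Δ0−h0·(2M0+M1)/6=11/6
seg 1: a=5, c=M1/2=-5/2, d=(M2−M1)/(6·2)=5/12, b=Δ1−h1·(2M1+M2)/6=-2/3
t_q=1/2 → seg 0, τ=1/2; S=4+11/6·τ+0·τ²+-5/6·τ³=77/16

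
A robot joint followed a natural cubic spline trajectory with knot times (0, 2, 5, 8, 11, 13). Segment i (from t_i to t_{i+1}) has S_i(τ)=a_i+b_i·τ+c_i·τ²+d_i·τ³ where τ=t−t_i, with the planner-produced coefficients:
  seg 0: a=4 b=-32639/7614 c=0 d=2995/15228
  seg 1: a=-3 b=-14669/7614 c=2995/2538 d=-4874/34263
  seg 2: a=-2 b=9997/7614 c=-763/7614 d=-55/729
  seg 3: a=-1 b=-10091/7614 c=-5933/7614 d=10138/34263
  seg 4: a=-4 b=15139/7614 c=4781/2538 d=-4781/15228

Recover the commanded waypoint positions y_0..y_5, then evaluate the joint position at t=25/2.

y_0=4 y_1=-3 y_2=-2 y_3=-1 y_4=-4 y_5=5
S(25/2) = 87767/40608

y_0 = S_0(0) = a_0 = 4
y_1 = S_1(0) = a_1 = -3
y_2 = S_2(0) = a_2 = -2
y_3 = S_3(0) = a_3 = -1
y_4 = S_4(0) = a_4 = -4
y_5 = S_4(2) = 5
t_q=25/2 is in segment 4 (τ=3/2); S_4(τ)=87767/40608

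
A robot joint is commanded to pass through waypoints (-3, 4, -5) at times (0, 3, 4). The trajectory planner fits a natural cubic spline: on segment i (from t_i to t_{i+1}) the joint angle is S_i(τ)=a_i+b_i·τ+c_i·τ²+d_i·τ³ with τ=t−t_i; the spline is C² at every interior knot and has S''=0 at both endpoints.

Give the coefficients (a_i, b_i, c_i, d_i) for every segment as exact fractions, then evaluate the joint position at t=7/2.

  seg 0: a=-3 b=79/12 c=0 d=-17/36
  seg 1: a=4 b=-37/6 c=-17/4 d=17/12
S(7/2) = 1/32

Δ: Δ0=7/3, Δ1=-9
row 1: diag=8, rhs=-68; c'=1/8, d'=-17/2
back: M1=-17/2
M: M0=0, M1=-17/2, M2=0
seg 0: a=-3, c=M0/2=0, d=(M1−M0)/(6·3)=-17/36, b=Δ0−h0·(2M0+M1)/6=79/12
seg 1: a=4, c=M1/2=-17/4, d=(M2−M1)/(6·1)=17/12, b=Δ1−h1·(2M1+M2)/6=-37/6
t_q=7/2 → seg 1, τ=1/2; S=4+-37/6·τ+-17/4·τ²+17/12·τ³=1/32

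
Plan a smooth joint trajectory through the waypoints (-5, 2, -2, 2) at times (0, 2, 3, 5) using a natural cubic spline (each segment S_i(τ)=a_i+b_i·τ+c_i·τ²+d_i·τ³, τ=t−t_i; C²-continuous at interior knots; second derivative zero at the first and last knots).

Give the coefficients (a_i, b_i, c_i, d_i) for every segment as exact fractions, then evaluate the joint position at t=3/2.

  seg 0: a=-5 b=449/70 c=0 d=-51/70
  seg 1: a=2 b=-163/70 c=-153/35 d=27/10
  seg 2: a=-2 b=-104/35 c=261/70 d=-87/140
S(3/2) = 173/80

Δ: Δ0=7/2, Δ1=-4, Δ2=2
row 1: diag=6, rhs=-45; c'=1/6, d'=-15/2
row 2: denom=6−1·1/6=35/6; d'=(36−1·-15/2)/(35/6)=261/35
back: M2=261/35
back: M1=-15/2−1/6·261/35=-306/35
M: M0=0, M1=-306/35, M2=261/35, M3=0
seg 0: a=-5, c=M0/2=0, d=(M1−M0)/(6·2)=-51/70, b=Δ0−h0·(2M0+M1)/6=449/70
seg 1: a=2, c=M1/2=-153/35, d=(M2−M1)/(6·1)=27/10, b=Δ1−h1·(2M1+M2)/6=-163/70
seg 2: a=-2, c=M2/2=261/70, d=(M3−M2)/(6·2)=-87/140, b=Δ2−h2·(2M2+M3)/6=-104/35
t_q=3/2 → seg 0, τ=3/2; S=-5+449/70·τ+0·τ²+-51/70·τ³=173/80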